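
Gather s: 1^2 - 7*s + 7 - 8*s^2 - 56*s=-8*s^2 - 63*s + 8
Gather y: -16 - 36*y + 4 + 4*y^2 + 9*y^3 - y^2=9*y^3 + 3*y^2 - 36*y - 12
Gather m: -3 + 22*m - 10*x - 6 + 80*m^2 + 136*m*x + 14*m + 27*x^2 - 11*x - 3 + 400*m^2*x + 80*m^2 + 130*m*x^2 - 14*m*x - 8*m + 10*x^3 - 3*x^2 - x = m^2*(400*x + 160) + m*(130*x^2 + 122*x + 28) + 10*x^3 + 24*x^2 - 22*x - 12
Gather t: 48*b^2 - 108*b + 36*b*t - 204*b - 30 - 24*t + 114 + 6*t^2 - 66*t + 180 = 48*b^2 - 312*b + 6*t^2 + t*(36*b - 90) + 264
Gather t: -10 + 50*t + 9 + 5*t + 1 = 55*t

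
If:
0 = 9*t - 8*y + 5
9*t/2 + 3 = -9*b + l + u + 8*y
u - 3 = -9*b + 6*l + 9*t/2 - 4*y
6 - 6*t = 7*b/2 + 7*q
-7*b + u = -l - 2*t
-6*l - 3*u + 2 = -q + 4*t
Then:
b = 103/1873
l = 7087/26222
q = 38747/26222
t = -1416/1873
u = 42655/26222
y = -3379/14984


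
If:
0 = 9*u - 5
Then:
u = 5/9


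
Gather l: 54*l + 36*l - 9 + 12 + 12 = 90*l + 15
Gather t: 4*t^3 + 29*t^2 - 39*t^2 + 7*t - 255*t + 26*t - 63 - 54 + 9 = 4*t^3 - 10*t^2 - 222*t - 108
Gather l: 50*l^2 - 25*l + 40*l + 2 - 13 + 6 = 50*l^2 + 15*l - 5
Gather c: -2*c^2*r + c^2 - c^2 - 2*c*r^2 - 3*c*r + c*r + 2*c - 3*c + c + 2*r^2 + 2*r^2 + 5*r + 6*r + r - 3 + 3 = -2*c^2*r + c*(-2*r^2 - 2*r) + 4*r^2 + 12*r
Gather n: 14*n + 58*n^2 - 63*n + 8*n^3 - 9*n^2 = 8*n^3 + 49*n^2 - 49*n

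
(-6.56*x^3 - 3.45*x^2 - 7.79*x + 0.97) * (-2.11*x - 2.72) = 13.8416*x^4 + 25.1227*x^3 + 25.8209*x^2 + 19.1421*x - 2.6384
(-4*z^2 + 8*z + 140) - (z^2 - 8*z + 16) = -5*z^2 + 16*z + 124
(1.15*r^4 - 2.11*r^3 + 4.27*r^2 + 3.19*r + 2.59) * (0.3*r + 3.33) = 0.345*r^5 + 3.1965*r^4 - 5.7453*r^3 + 15.1761*r^2 + 11.3997*r + 8.6247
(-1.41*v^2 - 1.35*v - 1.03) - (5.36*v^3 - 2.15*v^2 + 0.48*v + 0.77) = -5.36*v^3 + 0.74*v^2 - 1.83*v - 1.8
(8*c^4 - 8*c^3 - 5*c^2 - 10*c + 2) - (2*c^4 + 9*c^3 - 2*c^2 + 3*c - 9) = 6*c^4 - 17*c^3 - 3*c^2 - 13*c + 11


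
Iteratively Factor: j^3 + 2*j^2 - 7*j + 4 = (j - 1)*(j^2 + 3*j - 4) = (j - 1)^2*(j + 4)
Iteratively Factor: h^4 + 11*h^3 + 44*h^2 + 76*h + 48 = (h + 2)*(h^3 + 9*h^2 + 26*h + 24) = (h + 2)^2*(h^2 + 7*h + 12) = (h + 2)^2*(h + 4)*(h + 3)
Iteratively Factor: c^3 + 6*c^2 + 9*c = (c)*(c^2 + 6*c + 9) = c*(c + 3)*(c + 3)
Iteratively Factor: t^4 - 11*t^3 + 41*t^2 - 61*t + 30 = (t - 5)*(t^3 - 6*t^2 + 11*t - 6) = (t - 5)*(t - 1)*(t^2 - 5*t + 6) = (t - 5)*(t - 2)*(t - 1)*(t - 3)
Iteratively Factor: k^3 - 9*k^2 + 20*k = (k - 5)*(k^2 - 4*k) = k*(k - 5)*(k - 4)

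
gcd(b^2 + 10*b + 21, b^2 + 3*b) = b + 3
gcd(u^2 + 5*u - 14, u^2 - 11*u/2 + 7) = u - 2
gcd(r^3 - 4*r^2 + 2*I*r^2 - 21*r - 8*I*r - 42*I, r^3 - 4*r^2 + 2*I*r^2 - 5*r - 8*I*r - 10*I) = r + 2*I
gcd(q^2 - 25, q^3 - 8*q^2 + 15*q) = q - 5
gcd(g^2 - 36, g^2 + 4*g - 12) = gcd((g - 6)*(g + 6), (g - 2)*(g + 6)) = g + 6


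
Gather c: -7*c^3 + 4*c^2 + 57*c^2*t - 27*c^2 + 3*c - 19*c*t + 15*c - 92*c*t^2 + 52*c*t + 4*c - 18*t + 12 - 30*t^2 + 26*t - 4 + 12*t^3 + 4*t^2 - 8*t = -7*c^3 + c^2*(57*t - 23) + c*(-92*t^2 + 33*t + 22) + 12*t^3 - 26*t^2 + 8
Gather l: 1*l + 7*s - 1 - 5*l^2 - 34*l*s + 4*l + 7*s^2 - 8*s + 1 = -5*l^2 + l*(5 - 34*s) + 7*s^2 - s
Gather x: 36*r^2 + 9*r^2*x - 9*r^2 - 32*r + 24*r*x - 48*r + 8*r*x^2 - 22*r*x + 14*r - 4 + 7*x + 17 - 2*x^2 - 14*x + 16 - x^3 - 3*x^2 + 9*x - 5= 27*r^2 - 66*r - x^3 + x^2*(8*r - 5) + x*(9*r^2 + 2*r + 2) + 24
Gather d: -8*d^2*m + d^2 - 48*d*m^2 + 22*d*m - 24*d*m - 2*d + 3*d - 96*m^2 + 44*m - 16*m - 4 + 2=d^2*(1 - 8*m) + d*(-48*m^2 - 2*m + 1) - 96*m^2 + 28*m - 2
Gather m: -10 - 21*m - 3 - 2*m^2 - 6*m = -2*m^2 - 27*m - 13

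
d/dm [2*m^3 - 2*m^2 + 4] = 2*m*(3*m - 2)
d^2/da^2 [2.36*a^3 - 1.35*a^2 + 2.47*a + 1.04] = 14.16*a - 2.7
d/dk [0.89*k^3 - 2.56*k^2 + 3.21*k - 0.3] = 2.67*k^2 - 5.12*k + 3.21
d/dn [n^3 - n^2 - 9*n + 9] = 3*n^2 - 2*n - 9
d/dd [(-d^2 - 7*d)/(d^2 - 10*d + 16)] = (17*d^2 - 32*d - 112)/(d^4 - 20*d^3 + 132*d^2 - 320*d + 256)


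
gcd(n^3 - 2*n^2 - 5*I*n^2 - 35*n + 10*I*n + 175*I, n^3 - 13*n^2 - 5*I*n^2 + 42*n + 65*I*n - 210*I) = n^2 + n*(-7 - 5*I) + 35*I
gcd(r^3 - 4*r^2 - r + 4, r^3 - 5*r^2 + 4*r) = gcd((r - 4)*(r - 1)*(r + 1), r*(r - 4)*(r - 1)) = r^2 - 5*r + 4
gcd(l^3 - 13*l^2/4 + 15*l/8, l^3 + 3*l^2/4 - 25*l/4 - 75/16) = l - 5/2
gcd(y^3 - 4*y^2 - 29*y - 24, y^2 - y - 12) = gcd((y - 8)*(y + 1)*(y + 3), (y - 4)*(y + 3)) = y + 3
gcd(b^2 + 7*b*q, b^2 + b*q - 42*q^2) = b + 7*q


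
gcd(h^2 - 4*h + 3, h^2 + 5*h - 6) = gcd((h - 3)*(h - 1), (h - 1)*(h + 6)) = h - 1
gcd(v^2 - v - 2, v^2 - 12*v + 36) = 1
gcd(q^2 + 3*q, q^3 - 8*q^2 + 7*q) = q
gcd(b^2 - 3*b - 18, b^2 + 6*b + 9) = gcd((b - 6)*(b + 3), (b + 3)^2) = b + 3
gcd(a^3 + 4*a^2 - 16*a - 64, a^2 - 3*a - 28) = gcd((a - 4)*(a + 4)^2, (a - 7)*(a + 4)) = a + 4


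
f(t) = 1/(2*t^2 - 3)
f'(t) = -4*t/(2*t^2 - 3)^2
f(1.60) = 0.47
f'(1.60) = -1.42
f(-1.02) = -1.09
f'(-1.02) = 4.83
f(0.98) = -0.93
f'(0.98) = -3.37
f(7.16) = 0.01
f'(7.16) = -0.00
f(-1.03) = -1.14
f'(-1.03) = 5.34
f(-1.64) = 0.42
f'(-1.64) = 1.16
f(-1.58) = 0.50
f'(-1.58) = 1.59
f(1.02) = -1.09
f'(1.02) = -4.83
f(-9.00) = 0.01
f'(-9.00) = 0.00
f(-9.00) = 0.01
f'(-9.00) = 0.00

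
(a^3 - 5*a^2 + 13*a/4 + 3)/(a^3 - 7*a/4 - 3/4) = (a - 4)/(a + 1)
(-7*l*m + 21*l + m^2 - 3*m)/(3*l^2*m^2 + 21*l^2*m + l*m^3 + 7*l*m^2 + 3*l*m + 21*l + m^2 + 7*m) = (-7*l*m + 21*l + m^2 - 3*m)/(3*l^2*m^2 + 21*l^2*m + l*m^3 + 7*l*m^2 + 3*l*m + 21*l + m^2 + 7*m)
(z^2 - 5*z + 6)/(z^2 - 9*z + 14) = (z - 3)/(z - 7)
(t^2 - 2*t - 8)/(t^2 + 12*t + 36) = (t^2 - 2*t - 8)/(t^2 + 12*t + 36)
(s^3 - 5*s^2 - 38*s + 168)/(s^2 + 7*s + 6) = (s^2 - 11*s + 28)/(s + 1)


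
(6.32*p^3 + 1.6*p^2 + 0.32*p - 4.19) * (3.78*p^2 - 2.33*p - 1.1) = 23.8896*p^5 - 8.6776*p^4 - 9.4704*p^3 - 18.3438*p^2 + 9.4107*p + 4.609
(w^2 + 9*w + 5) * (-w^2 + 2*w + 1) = -w^4 - 7*w^3 + 14*w^2 + 19*w + 5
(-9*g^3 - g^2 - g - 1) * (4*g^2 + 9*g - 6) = -36*g^5 - 85*g^4 + 41*g^3 - 7*g^2 - 3*g + 6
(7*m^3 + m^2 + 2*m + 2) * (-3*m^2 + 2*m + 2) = -21*m^5 + 11*m^4 + 10*m^3 + 8*m + 4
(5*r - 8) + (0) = 5*r - 8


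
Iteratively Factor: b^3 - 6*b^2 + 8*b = (b)*(b^2 - 6*b + 8) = b*(b - 2)*(b - 4)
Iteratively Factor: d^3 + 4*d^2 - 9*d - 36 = (d - 3)*(d^2 + 7*d + 12) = (d - 3)*(d + 3)*(d + 4)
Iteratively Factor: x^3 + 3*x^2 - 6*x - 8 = (x - 2)*(x^2 + 5*x + 4) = (x - 2)*(x + 4)*(x + 1)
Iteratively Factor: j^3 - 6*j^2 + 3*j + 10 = (j - 2)*(j^2 - 4*j - 5) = (j - 5)*(j - 2)*(j + 1)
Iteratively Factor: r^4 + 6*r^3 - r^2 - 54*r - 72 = (r + 3)*(r^3 + 3*r^2 - 10*r - 24) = (r + 3)*(r + 4)*(r^2 - r - 6) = (r - 3)*(r + 3)*(r + 4)*(r + 2)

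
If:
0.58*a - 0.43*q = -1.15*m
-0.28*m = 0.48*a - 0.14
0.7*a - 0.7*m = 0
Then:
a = 0.18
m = 0.18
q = 0.74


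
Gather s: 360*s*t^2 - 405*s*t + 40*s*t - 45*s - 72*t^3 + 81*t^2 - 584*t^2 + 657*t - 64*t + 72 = s*(360*t^2 - 365*t - 45) - 72*t^3 - 503*t^2 + 593*t + 72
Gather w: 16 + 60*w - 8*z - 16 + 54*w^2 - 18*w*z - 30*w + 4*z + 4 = 54*w^2 + w*(30 - 18*z) - 4*z + 4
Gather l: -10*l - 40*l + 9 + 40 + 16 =65 - 50*l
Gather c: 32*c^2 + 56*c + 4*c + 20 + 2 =32*c^2 + 60*c + 22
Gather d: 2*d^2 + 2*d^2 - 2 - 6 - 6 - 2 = 4*d^2 - 16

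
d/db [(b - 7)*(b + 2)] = 2*b - 5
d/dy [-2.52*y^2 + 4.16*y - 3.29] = 4.16 - 5.04*y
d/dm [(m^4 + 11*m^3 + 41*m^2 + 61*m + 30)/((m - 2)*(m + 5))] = 2*(m^3 - 12*m - 14)/(m^2 - 4*m + 4)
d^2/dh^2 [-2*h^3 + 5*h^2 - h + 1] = 10 - 12*h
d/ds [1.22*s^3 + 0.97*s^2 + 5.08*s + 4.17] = 3.66*s^2 + 1.94*s + 5.08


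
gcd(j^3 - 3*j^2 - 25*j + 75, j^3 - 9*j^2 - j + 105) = j - 5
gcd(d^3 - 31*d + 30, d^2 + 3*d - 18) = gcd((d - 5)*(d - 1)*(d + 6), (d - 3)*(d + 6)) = d + 6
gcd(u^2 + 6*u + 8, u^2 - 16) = u + 4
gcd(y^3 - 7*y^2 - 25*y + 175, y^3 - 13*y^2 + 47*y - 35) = y^2 - 12*y + 35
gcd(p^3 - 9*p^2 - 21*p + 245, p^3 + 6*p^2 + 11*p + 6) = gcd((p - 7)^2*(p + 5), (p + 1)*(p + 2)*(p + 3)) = 1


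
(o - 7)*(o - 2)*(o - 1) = o^3 - 10*o^2 + 23*o - 14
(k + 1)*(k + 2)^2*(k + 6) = k^4 + 11*k^3 + 38*k^2 + 52*k + 24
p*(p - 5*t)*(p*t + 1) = p^3*t - 5*p^2*t^2 + p^2 - 5*p*t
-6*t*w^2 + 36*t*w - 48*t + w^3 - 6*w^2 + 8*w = (-6*t + w)*(w - 4)*(w - 2)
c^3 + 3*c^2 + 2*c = c*(c + 1)*(c + 2)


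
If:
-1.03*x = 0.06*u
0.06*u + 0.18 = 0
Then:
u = -3.00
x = 0.17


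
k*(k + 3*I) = k^2 + 3*I*k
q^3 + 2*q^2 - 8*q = q*(q - 2)*(q + 4)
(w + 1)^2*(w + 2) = w^3 + 4*w^2 + 5*w + 2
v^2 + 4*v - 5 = (v - 1)*(v + 5)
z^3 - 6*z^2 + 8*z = z*(z - 4)*(z - 2)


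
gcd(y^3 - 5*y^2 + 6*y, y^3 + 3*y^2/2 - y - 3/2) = 1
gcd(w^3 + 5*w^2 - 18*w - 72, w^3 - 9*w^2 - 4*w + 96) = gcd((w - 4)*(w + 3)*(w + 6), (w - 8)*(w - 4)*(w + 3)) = w^2 - w - 12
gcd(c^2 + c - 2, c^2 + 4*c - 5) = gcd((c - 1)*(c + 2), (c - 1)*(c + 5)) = c - 1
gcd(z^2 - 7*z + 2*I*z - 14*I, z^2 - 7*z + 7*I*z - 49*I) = z - 7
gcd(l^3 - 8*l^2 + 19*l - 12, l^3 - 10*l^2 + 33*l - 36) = l^2 - 7*l + 12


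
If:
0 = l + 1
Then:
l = -1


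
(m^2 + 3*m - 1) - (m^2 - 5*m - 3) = 8*m + 2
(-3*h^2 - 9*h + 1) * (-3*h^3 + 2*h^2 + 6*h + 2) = 9*h^5 + 21*h^4 - 39*h^3 - 58*h^2 - 12*h + 2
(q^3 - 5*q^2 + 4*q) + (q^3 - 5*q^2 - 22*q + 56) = 2*q^3 - 10*q^2 - 18*q + 56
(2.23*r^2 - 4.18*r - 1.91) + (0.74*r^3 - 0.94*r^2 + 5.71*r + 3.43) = 0.74*r^3 + 1.29*r^2 + 1.53*r + 1.52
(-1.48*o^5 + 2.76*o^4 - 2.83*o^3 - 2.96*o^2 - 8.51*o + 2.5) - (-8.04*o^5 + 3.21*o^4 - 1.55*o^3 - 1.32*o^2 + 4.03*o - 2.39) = 6.56*o^5 - 0.45*o^4 - 1.28*o^3 - 1.64*o^2 - 12.54*o + 4.89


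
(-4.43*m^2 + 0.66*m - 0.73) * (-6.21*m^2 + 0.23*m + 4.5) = 27.5103*m^4 - 5.1175*m^3 - 15.2499*m^2 + 2.8021*m - 3.285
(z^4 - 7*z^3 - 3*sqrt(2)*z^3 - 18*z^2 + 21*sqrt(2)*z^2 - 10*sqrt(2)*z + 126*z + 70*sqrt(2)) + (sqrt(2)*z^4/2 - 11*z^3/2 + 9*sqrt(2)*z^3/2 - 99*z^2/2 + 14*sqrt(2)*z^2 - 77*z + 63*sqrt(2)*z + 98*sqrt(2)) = sqrt(2)*z^4/2 + z^4 - 25*z^3/2 + 3*sqrt(2)*z^3/2 - 135*z^2/2 + 35*sqrt(2)*z^2 + 49*z + 53*sqrt(2)*z + 168*sqrt(2)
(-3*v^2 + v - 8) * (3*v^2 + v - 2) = -9*v^4 - 17*v^2 - 10*v + 16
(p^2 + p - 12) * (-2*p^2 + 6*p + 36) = -2*p^4 + 4*p^3 + 66*p^2 - 36*p - 432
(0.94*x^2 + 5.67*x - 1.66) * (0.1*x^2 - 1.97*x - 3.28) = 0.094*x^4 - 1.2848*x^3 - 14.4191*x^2 - 15.3274*x + 5.4448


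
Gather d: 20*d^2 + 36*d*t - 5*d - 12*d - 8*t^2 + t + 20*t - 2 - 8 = 20*d^2 + d*(36*t - 17) - 8*t^2 + 21*t - 10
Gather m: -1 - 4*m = -4*m - 1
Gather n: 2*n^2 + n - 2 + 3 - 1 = 2*n^2 + n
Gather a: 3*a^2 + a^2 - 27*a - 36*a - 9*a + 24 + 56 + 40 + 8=4*a^2 - 72*a + 128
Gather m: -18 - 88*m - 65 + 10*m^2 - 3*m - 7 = 10*m^2 - 91*m - 90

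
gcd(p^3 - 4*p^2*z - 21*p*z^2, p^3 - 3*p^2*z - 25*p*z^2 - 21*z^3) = -p^2 + 4*p*z + 21*z^2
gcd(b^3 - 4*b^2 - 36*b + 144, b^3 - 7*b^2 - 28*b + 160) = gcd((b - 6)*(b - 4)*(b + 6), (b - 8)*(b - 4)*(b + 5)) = b - 4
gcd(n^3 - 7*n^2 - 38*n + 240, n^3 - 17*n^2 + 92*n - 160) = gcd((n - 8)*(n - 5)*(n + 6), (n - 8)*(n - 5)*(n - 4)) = n^2 - 13*n + 40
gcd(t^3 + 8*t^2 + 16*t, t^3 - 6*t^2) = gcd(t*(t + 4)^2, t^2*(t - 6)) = t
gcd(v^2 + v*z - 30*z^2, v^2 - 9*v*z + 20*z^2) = -v + 5*z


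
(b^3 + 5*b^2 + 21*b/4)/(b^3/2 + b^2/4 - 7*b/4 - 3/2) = b*(2*b + 7)/(b^2 - b - 2)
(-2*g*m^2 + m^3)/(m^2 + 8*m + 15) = m^2*(-2*g + m)/(m^2 + 8*m + 15)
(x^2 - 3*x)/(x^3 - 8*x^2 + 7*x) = (x - 3)/(x^2 - 8*x + 7)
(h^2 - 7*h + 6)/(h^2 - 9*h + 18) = (h - 1)/(h - 3)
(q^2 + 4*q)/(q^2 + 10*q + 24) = q/(q + 6)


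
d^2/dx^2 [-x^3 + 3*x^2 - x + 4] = 6 - 6*x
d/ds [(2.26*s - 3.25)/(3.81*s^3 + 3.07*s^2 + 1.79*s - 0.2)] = (-17.2212*s^3 + 30.2093*s^2 + 19.955*s + 5.3655)/(14.5161*s^6 + 23.3934*s^5 + 23.0647*s^4 + 9.4666*s^3 + 1.9761*s^2 - 0.716*s + 0.04)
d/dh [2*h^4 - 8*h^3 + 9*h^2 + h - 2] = 8*h^3 - 24*h^2 + 18*h + 1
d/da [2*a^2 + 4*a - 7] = 4*a + 4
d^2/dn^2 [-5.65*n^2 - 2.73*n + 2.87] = -11.3000000000000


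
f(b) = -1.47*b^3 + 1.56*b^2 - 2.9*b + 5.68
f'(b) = -4.41*b^2 + 3.12*b - 2.9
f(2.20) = -8.80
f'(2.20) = -17.38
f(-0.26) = 6.57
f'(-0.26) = -4.01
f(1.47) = 0.12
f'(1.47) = -7.84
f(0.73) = 3.82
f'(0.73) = -2.97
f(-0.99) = 11.51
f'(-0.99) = -10.31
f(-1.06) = 12.26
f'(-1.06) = -11.16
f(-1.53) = 19.03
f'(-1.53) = -18.00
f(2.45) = -13.68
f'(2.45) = -21.73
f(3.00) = -28.67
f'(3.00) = -33.23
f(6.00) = -273.08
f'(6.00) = -142.94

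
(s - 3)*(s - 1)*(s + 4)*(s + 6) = s^4 + 6*s^3 - 13*s^2 - 66*s + 72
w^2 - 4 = (w - 2)*(w + 2)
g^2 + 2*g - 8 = (g - 2)*(g + 4)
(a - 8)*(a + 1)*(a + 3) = a^3 - 4*a^2 - 29*a - 24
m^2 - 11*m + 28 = (m - 7)*(m - 4)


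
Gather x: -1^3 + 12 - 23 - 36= -48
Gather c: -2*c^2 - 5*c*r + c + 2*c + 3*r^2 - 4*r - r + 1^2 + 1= -2*c^2 + c*(3 - 5*r) + 3*r^2 - 5*r + 2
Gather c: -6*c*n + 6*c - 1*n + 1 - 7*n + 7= c*(6 - 6*n) - 8*n + 8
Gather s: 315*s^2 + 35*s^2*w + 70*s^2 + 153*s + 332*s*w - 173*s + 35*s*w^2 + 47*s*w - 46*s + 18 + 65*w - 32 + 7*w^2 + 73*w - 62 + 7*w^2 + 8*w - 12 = s^2*(35*w + 385) + s*(35*w^2 + 379*w - 66) + 14*w^2 + 146*w - 88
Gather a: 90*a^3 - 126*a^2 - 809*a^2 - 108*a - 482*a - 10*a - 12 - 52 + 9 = 90*a^3 - 935*a^2 - 600*a - 55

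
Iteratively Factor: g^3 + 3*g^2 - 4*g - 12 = (g + 2)*(g^2 + g - 6) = (g + 2)*(g + 3)*(g - 2)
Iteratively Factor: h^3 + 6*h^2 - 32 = (h + 4)*(h^2 + 2*h - 8) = (h + 4)^2*(h - 2)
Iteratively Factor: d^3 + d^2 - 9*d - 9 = (d + 3)*(d^2 - 2*d - 3) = (d + 1)*(d + 3)*(d - 3)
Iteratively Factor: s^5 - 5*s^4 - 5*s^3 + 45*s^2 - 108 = (s + 2)*(s^4 - 7*s^3 + 9*s^2 + 27*s - 54) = (s - 3)*(s + 2)*(s^3 - 4*s^2 - 3*s + 18) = (s - 3)^2*(s + 2)*(s^2 - s - 6) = (s - 3)^3*(s + 2)*(s + 2)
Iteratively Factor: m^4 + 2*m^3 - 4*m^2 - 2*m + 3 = (m + 1)*(m^3 + m^2 - 5*m + 3) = (m + 1)*(m + 3)*(m^2 - 2*m + 1) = (m - 1)*(m + 1)*(m + 3)*(m - 1)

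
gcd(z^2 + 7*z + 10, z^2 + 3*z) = 1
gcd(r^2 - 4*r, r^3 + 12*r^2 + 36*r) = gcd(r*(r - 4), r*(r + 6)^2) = r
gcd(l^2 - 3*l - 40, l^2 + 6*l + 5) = l + 5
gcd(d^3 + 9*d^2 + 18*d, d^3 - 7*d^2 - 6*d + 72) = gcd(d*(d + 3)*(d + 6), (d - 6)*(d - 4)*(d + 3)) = d + 3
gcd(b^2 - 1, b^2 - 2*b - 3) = b + 1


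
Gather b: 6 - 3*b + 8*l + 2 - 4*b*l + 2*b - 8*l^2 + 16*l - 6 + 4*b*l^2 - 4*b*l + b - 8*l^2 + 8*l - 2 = b*(4*l^2 - 8*l) - 16*l^2 + 32*l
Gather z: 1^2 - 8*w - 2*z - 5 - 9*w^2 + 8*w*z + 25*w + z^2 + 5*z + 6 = -9*w^2 + 17*w + z^2 + z*(8*w + 3) + 2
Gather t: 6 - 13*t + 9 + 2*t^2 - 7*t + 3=2*t^2 - 20*t + 18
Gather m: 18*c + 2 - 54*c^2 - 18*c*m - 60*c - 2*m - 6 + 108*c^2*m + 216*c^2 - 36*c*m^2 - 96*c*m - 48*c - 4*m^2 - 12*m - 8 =162*c^2 - 90*c + m^2*(-36*c - 4) + m*(108*c^2 - 114*c - 14) - 12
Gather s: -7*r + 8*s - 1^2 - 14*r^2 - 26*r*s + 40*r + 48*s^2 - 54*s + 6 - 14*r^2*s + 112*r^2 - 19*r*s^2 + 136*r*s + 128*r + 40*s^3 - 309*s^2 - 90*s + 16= 98*r^2 + 161*r + 40*s^3 + s^2*(-19*r - 261) + s*(-14*r^2 + 110*r - 136) + 21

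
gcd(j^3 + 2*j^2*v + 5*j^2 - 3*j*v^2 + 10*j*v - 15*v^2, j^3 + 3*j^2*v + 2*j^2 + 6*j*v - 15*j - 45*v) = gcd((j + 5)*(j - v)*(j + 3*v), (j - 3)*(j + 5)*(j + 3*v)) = j^2 + 3*j*v + 5*j + 15*v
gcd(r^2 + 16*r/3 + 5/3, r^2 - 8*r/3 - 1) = r + 1/3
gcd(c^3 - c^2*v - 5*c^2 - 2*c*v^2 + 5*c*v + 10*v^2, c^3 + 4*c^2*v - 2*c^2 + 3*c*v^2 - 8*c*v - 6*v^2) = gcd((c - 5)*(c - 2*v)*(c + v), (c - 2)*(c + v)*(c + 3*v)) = c + v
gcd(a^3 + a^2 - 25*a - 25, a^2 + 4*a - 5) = a + 5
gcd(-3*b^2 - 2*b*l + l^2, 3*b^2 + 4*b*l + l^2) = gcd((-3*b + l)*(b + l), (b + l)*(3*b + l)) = b + l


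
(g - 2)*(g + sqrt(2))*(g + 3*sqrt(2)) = g^3 - 2*g^2 + 4*sqrt(2)*g^2 - 8*sqrt(2)*g + 6*g - 12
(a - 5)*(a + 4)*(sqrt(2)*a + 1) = sqrt(2)*a^3 - sqrt(2)*a^2 + a^2 - 20*sqrt(2)*a - a - 20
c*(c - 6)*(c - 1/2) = c^3 - 13*c^2/2 + 3*c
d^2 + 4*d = d*(d + 4)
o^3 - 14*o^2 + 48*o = o*(o - 8)*(o - 6)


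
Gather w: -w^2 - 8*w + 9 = -w^2 - 8*w + 9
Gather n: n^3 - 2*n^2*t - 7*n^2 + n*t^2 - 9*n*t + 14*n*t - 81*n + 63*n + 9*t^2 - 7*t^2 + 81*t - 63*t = n^3 + n^2*(-2*t - 7) + n*(t^2 + 5*t - 18) + 2*t^2 + 18*t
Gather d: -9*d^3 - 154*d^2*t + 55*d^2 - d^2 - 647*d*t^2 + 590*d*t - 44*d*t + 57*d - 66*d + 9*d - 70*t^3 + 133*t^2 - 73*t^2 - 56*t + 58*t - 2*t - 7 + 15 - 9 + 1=-9*d^3 + d^2*(54 - 154*t) + d*(-647*t^2 + 546*t) - 70*t^3 + 60*t^2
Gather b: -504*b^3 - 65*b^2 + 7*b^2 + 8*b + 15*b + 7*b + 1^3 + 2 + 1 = -504*b^3 - 58*b^2 + 30*b + 4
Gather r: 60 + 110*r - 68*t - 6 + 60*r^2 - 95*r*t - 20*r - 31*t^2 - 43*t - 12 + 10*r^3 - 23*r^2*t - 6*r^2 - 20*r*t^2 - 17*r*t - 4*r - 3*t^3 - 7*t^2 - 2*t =10*r^3 + r^2*(54 - 23*t) + r*(-20*t^2 - 112*t + 86) - 3*t^3 - 38*t^2 - 113*t + 42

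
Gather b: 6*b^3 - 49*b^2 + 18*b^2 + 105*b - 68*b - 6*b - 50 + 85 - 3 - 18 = 6*b^3 - 31*b^2 + 31*b + 14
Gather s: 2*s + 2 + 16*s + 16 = 18*s + 18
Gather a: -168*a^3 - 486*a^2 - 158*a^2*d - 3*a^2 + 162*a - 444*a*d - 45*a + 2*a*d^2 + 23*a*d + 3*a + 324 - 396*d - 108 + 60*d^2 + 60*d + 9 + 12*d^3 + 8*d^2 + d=-168*a^3 + a^2*(-158*d - 489) + a*(2*d^2 - 421*d + 120) + 12*d^3 + 68*d^2 - 335*d + 225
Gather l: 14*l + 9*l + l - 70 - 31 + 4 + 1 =24*l - 96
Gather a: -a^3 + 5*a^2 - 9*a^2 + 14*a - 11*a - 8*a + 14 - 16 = -a^3 - 4*a^2 - 5*a - 2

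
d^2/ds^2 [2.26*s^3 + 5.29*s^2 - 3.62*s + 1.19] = 13.56*s + 10.58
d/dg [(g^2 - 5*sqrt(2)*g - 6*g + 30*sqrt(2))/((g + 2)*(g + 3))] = (5*sqrt(2)*g^2 + 11*g^2 - 60*sqrt(2)*g + 12*g - 180*sqrt(2) - 36)/(g^4 + 10*g^3 + 37*g^2 + 60*g + 36)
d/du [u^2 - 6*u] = 2*u - 6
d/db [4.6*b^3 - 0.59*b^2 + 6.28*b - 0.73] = 13.8*b^2 - 1.18*b + 6.28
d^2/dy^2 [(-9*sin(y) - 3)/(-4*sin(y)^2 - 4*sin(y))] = 3*(-3*sin(y) + 2 + 1/sin(y) + 4/sin(y)^2 + 2/sin(y)^3)/(4*(sin(y) + 1)^2)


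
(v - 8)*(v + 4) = v^2 - 4*v - 32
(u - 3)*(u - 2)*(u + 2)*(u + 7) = u^4 + 4*u^3 - 25*u^2 - 16*u + 84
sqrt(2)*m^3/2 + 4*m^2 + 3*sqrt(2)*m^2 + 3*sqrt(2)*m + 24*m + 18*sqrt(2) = (m + 6)*(m + 3*sqrt(2))*(sqrt(2)*m/2 + 1)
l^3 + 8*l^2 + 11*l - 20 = (l - 1)*(l + 4)*(l + 5)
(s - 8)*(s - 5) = s^2 - 13*s + 40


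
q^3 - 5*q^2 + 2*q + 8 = (q - 4)*(q - 2)*(q + 1)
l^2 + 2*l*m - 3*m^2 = (l - m)*(l + 3*m)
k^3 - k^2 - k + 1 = (k - 1)^2*(k + 1)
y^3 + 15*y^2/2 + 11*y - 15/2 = (y - 1/2)*(y + 3)*(y + 5)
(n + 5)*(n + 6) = n^2 + 11*n + 30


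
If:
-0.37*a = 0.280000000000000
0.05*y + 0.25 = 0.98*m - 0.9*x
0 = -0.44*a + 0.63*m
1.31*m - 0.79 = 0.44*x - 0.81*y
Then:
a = -0.76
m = -0.53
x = -0.93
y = 1.33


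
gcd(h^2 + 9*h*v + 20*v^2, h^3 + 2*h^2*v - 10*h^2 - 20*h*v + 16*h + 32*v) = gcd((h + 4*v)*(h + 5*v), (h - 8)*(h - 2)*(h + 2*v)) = 1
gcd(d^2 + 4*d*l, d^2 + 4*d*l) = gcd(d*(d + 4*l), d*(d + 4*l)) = d^2 + 4*d*l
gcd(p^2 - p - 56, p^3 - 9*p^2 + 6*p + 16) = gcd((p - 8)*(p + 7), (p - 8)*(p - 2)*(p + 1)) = p - 8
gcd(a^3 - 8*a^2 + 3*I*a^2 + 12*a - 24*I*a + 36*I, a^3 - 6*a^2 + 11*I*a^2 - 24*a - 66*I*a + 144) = a^2 + a*(-6 + 3*I) - 18*I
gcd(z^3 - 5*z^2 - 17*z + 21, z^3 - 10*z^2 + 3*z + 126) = z^2 - 4*z - 21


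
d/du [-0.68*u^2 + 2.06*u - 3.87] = 2.06 - 1.36*u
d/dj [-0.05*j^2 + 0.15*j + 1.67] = 0.15 - 0.1*j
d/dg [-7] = 0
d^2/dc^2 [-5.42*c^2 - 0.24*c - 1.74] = -10.8400000000000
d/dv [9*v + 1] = 9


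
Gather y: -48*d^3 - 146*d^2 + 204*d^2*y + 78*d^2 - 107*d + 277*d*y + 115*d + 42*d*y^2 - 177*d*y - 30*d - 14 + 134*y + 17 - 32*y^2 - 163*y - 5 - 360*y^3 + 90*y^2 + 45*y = -48*d^3 - 68*d^2 - 22*d - 360*y^3 + y^2*(42*d + 58) + y*(204*d^2 + 100*d + 16) - 2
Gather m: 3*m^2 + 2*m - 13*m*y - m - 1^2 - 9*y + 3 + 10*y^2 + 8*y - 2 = 3*m^2 + m*(1 - 13*y) + 10*y^2 - y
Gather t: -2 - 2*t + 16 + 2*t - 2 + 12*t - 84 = 12*t - 72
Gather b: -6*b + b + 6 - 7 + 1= -5*b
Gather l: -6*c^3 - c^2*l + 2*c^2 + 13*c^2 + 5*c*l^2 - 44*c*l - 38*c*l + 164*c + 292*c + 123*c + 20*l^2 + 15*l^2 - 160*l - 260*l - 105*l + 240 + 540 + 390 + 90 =-6*c^3 + 15*c^2 + 579*c + l^2*(5*c + 35) + l*(-c^2 - 82*c - 525) + 1260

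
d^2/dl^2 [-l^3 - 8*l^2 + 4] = -6*l - 16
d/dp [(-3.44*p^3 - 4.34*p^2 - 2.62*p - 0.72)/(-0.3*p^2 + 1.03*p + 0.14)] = (1.032*p^4 - 7.0864*p^3 - 6.701*p^2 - 1.6472*p + 0.3748)/(0.09*p^4 - 0.618*p^3 + 0.9769*p^2 + 0.2884*p + 0.0196)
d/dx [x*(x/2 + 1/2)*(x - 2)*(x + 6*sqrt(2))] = 2*x^3 - 3*x^2/2 + 9*sqrt(2)*x^2 - 6*sqrt(2)*x - 2*x - 6*sqrt(2)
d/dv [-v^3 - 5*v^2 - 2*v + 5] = -3*v^2 - 10*v - 2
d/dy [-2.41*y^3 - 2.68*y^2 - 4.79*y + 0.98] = -7.23*y^2 - 5.36*y - 4.79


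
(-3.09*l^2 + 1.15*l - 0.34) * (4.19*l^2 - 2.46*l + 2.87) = -12.9471*l^4 + 12.4199*l^3 - 13.1219*l^2 + 4.1369*l - 0.9758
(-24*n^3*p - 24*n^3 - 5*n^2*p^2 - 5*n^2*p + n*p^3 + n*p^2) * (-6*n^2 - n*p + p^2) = 144*n^5*p + 144*n^5 + 54*n^4*p^2 + 54*n^4*p - 25*n^3*p^3 - 25*n^3*p^2 - 6*n^2*p^4 - 6*n^2*p^3 + n*p^5 + n*p^4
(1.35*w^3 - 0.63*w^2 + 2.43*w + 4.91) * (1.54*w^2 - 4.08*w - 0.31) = 2.079*w^5 - 6.4782*w^4 + 5.8941*w^3 - 2.1577*w^2 - 20.7861*w - 1.5221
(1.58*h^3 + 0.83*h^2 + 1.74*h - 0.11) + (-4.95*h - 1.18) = 1.58*h^3 + 0.83*h^2 - 3.21*h - 1.29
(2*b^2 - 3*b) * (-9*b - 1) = -18*b^3 + 25*b^2 + 3*b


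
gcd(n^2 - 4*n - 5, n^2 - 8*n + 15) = n - 5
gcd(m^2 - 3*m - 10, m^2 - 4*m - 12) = m + 2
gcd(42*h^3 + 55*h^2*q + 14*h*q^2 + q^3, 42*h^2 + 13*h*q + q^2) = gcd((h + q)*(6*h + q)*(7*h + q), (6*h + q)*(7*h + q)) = 42*h^2 + 13*h*q + q^2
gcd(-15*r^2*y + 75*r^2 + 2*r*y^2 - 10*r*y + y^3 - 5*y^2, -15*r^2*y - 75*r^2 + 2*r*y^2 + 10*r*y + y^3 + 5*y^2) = -15*r^2 + 2*r*y + y^2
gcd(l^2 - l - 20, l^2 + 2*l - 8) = l + 4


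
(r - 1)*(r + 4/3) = r^2 + r/3 - 4/3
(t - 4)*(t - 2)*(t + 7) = t^3 + t^2 - 34*t + 56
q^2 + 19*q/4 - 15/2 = (q - 5/4)*(q + 6)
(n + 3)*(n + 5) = n^2 + 8*n + 15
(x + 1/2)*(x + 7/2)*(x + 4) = x^3 + 8*x^2 + 71*x/4 + 7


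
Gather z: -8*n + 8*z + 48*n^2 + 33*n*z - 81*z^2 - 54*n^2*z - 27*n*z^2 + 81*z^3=48*n^2 - 8*n + 81*z^3 + z^2*(-27*n - 81) + z*(-54*n^2 + 33*n + 8)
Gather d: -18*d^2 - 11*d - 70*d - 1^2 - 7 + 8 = -18*d^2 - 81*d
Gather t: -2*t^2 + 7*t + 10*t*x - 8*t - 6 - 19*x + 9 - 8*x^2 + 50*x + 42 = -2*t^2 + t*(10*x - 1) - 8*x^2 + 31*x + 45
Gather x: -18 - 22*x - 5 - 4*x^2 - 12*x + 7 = -4*x^2 - 34*x - 16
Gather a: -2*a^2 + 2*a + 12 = -2*a^2 + 2*a + 12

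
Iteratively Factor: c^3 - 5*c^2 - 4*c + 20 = (c + 2)*(c^2 - 7*c + 10) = (c - 2)*(c + 2)*(c - 5)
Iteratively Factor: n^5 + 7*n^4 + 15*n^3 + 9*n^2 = (n)*(n^4 + 7*n^3 + 15*n^2 + 9*n) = n*(n + 3)*(n^3 + 4*n^2 + 3*n) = n*(n + 1)*(n + 3)*(n^2 + 3*n) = n*(n + 1)*(n + 3)^2*(n)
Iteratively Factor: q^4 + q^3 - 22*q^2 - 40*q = (q + 4)*(q^3 - 3*q^2 - 10*q) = (q - 5)*(q + 4)*(q^2 + 2*q) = q*(q - 5)*(q + 4)*(q + 2)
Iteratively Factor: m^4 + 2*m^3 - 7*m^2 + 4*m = (m - 1)*(m^3 + 3*m^2 - 4*m) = (m - 1)*(m + 4)*(m^2 - m) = (m - 1)^2*(m + 4)*(m)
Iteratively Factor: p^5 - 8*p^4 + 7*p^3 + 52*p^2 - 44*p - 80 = (p - 5)*(p^4 - 3*p^3 - 8*p^2 + 12*p + 16) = (p - 5)*(p + 1)*(p^3 - 4*p^2 - 4*p + 16) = (p - 5)*(p + 1)*(p + 2)*(p^2 - 6*p + 8) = (p - 5)*(p - 2)*(p + 1)*(p + 2)*(p - 4)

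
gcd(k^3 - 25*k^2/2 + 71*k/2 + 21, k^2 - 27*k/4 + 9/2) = k - 6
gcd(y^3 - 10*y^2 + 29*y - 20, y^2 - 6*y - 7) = 1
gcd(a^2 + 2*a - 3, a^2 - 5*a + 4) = a - 1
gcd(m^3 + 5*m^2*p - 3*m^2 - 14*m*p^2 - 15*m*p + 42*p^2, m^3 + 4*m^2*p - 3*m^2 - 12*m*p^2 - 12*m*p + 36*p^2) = -m^2 + 2*m*p + 3*m - 6*p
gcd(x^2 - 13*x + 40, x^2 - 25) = x - 5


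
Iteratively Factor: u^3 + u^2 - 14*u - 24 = (u + 2)*(u^2 - u - 12) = (u - 4)*(u + 2)*(u + 3)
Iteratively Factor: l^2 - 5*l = (l)*(l - 5)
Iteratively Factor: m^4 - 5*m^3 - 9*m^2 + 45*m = (m - 3)*(m^3 - 2*m^2 - 15*m) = (m - 3)*(m + 3)*(m^2 - 5*m) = m*(m - 3)*(m + 3)*(m - 5)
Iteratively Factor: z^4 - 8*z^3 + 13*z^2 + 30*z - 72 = (z - 3)*(z^3 - 5*z^2 - 2*z + 24) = (z - 4)*(z - 3)*(z^2 - z - 6) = (z - 4)*(z - 3)*(z + 2)*(z - 3)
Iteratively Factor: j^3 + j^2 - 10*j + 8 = (j - 1)*(j^2 + 2*j - 8) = (j - 2)*(j - 1)*(j + 4)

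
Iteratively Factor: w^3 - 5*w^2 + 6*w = (w - 2)*(w^2 - 3*w) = w*(w - 2)*(w - 3)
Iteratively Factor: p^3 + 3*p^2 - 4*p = (p + 4)*(p^2 - p) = p*(p + 4)*(p - 1)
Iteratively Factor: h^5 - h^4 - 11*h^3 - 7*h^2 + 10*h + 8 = (h - 4)*(h^4 + 3*h^3 + h^2 - 3*h - 2) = (h - 4)*(h - 1)*(h^3 + 4*h^2 + 5*h + 2) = (h - 4)*(h - 1)*(h + 1)*(h^2 + 3*h + 2) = (h - 4)*(h - 1)*(h + 1)*(h + 2)*(h + 1)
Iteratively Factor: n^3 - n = (n - 1)*(n^2 + n) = (n - 1)*(n + 1)*(n)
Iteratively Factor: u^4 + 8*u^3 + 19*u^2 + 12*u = (u + 1)*(u^3 + 7*u^2 + 12*u) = (u + 1)*(u + 3)*(u^2 + 4*u) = (u + 1)*(u + 3)*(u + 4)*(u)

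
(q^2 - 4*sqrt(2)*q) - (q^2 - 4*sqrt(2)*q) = 0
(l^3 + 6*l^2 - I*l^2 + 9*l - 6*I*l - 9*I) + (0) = l^3 + 6*l^2 - I*l^2 + 9*l - 6*I*l - 9*I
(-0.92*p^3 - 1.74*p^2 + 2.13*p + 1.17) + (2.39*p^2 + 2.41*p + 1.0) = -0.92*p^3 + 0.65*p^2 + 4.54*p + 2.17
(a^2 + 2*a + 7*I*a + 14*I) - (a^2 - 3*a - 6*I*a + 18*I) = 5*a + 13*I*a - 4*I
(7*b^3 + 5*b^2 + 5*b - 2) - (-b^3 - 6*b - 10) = 8*b^3 + 5*b^2 + 11*b + 8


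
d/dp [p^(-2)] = -2/p^3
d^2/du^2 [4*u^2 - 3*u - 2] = 8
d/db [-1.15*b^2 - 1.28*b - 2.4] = -2.3*b - 1.28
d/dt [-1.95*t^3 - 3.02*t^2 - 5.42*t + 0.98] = -5.85*t^2 - 6.04*t - 5.42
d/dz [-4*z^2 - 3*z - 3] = -8*z - 3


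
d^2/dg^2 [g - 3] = 0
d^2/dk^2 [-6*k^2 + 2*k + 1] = -12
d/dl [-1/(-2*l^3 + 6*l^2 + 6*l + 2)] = 3*(-l^2 + 2*l + 1)/(2*(-l^3 + 3*l^2 + 3*l + 1)^2)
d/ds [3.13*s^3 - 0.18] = 9.39*s^2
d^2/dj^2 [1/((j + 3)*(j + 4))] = 2*((j + 3)^2 + (j + 3)*(j + 4) + (j + 4)^2)/((j + 3)^3*(j + 4)^3)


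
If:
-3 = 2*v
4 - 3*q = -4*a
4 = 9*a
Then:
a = 4/9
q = 52/27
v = -3/2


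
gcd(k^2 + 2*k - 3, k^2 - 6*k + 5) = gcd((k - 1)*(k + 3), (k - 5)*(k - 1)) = k - 1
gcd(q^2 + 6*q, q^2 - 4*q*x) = q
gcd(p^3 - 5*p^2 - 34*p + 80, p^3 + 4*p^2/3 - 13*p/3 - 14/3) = p - 2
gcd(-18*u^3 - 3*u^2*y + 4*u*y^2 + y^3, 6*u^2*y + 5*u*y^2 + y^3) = 3*u + y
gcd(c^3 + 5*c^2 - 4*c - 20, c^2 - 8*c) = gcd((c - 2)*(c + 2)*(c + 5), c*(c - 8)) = 1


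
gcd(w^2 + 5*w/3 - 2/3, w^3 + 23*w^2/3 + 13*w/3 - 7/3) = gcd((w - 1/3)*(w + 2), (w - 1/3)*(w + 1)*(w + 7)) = w - 1/3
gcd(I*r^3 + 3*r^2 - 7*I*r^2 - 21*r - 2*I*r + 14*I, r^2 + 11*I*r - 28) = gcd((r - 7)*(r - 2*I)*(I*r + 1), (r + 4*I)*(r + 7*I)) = 1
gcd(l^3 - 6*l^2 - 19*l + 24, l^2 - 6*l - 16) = l - 8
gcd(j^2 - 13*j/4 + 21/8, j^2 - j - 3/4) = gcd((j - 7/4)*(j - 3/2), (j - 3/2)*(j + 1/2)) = j - 3/2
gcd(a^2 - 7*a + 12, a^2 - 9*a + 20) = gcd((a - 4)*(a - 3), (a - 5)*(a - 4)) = a - 4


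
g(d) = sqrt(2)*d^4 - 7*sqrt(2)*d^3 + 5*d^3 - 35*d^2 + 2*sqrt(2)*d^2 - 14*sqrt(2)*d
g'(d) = 4*sqrt(2)*d^3 - 21*sqrt(2)*d^2 + 15*d^2 - 70*d + 4*sqrt(2)*d - 14*sqrt(2)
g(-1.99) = -27.21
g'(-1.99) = 5.46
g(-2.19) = -26.95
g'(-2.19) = -8.80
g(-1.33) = -14.62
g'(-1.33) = 26.47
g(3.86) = -523.60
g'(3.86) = -161.83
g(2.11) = -203.00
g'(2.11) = -167.86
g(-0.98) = -5.58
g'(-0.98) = 23.82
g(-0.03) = 0.57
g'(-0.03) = -17.88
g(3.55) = -470.32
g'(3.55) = -180.37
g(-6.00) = 1851.73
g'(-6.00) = -1384.77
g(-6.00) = 1851.73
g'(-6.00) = -1384.77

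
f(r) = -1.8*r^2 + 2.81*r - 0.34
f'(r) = 2.81 - 3.6*r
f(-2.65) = -20.43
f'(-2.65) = 12.35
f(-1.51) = -8.69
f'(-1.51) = 8.25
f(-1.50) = -8.60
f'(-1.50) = 8.21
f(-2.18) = -15.02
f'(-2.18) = 10.66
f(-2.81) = -22.45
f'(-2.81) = 12.93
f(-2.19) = -15.13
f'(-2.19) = 10.69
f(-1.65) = -9.88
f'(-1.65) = 8.75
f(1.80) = -1.11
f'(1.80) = -3.67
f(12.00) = -225.82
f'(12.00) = -40.39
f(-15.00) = -447.49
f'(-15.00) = 56.81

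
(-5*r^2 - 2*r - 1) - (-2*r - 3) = 2 - 5*r^2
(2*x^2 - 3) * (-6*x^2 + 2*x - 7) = -12*x^4 + 4*x^3 + 4*x^2 - 6*x + 21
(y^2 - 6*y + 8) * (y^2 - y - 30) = y^4 - 7*y^3 - 16*y^2 + 172*y - 240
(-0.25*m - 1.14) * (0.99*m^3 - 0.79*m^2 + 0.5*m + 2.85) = -0.2475*m^4 - 0.9311*m^3 + 0.7756*m^2 - 1.2825*m - 3.249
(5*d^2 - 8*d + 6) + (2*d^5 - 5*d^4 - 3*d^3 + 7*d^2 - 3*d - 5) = 2*d^5 - 5*d^4 - 3*d^3 + 12*d^2 - 11*d + 1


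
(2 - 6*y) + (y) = 2 - 5*y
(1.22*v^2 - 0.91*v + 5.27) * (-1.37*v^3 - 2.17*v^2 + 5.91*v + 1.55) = -1.6714*v^5 - 1.4007*v^4 + 1.965*v^3 - 14.923*v^2 + 29.7352*v + 8.1685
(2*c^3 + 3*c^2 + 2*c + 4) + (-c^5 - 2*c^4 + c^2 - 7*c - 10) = -c^5 - 2*c^4 + 2*c^3 + 4*c^2 - 5*c - 6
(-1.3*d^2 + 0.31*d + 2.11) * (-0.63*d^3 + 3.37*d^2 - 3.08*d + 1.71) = 0.819*d^5 - 4.5763*d^4 + 3.7194*d^3 + 3.9329*d^2 - 5.9687*d + 3.6081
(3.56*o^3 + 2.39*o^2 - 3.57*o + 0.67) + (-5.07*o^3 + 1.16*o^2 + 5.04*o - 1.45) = -1.51*o^3 + 3.55*o^2 + 1.47*o - 0.78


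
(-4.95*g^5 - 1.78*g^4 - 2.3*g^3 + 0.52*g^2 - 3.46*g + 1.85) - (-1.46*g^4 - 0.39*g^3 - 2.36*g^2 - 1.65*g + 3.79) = -4.95*g^5 - 0.32*g^4 - 1.91*g^3 + 2.88*g^2 - 1.81*g - 1.94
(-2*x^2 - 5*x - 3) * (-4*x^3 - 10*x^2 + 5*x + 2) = 8*x^5 + 40*x^4 + 52*x^3 + x^2 - 25*x - 6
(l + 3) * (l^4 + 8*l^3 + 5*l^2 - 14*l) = l^5 + 11*l^4 + 29*l^3 + l^2 - 42*l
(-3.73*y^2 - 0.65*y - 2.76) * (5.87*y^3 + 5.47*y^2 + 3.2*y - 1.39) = -21.8951*y^5 - 24.2186*y^4 - 31.6927*y^3 - 11.9925*y^2 - 7.9285*y + 3.8364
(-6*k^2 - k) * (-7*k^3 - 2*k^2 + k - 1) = 42*k^5 + 19*k^4 - 4*k^3 + 5*k^2 + k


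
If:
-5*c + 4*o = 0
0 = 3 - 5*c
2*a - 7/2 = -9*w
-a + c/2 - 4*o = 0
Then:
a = -27/10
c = 3/5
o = 3/4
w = 89/90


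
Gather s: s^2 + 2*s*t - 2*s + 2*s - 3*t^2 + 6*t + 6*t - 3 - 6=s^2 + 2*s*t - 3*t^2 + 12*t - 9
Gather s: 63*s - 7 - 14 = 63*s - 21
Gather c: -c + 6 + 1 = 7 - c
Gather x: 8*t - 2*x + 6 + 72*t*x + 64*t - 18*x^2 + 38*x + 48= 72*t - 18*x^2 + x*(72*t + 36) + 54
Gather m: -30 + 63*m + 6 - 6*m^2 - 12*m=-6*m^2 + 51*m - 24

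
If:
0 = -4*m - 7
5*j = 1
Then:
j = 1/5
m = -7/4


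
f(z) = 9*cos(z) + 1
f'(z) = -9*sin(z)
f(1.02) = 5.71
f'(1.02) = -7.67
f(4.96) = 3.21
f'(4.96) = 8.73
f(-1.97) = -2.50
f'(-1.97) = 8.29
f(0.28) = 9.65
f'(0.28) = -2.49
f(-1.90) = -1.91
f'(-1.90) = 8.52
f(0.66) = 8.11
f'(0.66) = -5.52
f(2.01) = -2.83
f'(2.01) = -8.15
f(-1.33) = 3.15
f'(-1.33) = 8.74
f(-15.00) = -5.84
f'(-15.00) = 5.85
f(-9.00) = -7.20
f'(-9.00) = 3.71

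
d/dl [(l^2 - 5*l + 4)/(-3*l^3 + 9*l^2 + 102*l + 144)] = (l^4 - 10*l^3 + 61*l^2 + 72*l - 376)/(3*(l^6 - 6*l^5 - 59*l^4 + 108*l^3 + 1444*l^2 + 3264*l + 2304))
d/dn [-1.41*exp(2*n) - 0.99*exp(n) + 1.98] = (-2.82*exp(n) - 0.99)*exp(n)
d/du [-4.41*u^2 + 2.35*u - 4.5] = 2.35 - 8.82*u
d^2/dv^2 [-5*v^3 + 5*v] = -30*v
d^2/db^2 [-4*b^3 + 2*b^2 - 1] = 4 - 24*b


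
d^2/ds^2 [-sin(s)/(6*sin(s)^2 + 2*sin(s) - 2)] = (9*sin(s)^5 - 3*sin(s)^4 + sin(s)^2 - 17*sin(s) - 2)/(2*(3*sin(s)^2 + sin(s) - 1)^3)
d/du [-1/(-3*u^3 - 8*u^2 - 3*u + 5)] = (-9*u^2 - 16*u - 3)/(3*u^3 + 8*u^2 + 3*u - 5)^2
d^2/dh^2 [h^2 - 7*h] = 2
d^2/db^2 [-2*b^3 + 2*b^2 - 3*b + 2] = 4 - 12*b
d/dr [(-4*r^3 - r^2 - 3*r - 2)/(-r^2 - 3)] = (4*r^4 + 33*r^2 + 2*r + 9)/(r^4 + 6*r^2 + 9)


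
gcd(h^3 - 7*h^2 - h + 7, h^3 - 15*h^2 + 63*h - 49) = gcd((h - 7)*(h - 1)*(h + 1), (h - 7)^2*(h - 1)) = h^2 - 8*h + 7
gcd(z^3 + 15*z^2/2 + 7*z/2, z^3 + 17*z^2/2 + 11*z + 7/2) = z^2 + 15*z/2 + 7/2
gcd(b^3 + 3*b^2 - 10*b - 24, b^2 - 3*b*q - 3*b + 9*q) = b - 3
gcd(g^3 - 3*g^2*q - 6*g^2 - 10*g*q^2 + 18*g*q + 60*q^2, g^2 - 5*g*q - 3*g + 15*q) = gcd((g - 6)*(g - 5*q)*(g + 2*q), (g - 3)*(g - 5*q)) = -g + 5*q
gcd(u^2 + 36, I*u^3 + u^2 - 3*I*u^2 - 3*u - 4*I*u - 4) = 1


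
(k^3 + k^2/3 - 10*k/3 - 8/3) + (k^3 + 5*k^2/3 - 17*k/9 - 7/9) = 2*k^3 + 2*k^2 - 47*k/9 - 31/9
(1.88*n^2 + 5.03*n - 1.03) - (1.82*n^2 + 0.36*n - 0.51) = 0.0599999999999998*n^2 + 4.67*n - 0.52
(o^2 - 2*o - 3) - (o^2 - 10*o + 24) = 8*o - 27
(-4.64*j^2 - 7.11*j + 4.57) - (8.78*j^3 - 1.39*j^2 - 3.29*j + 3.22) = -8.78*j^3 - 3.25*j^2 - 3.82*j + 1.35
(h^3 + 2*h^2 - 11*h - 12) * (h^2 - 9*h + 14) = h^5 - 7*h^4 - 15*h^3 + 115*h^2 - 46*h - 168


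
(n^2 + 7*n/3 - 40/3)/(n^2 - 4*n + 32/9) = 3*(n + 5)/(3*n - 4)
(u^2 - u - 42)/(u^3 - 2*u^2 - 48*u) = (u - 7)/(u*(u - 8))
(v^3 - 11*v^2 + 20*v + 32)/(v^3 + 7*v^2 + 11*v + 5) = (v^2 - 12*v + 32)/(v^2 + 6*v + 5)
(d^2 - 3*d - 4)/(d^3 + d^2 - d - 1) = (d - 4)/(d^2 - 1)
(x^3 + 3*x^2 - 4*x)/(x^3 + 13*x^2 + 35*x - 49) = x*(x + 4)/(x^2 + 14*x + 49)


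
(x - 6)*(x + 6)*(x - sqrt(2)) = x^3 - sqrt(2)*x^2 - 36*x + 36*sqrt(2)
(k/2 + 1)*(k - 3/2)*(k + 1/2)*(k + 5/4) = k^4/2 + 9*k^3/8 - 3*k^2/4 - 79*k/32 - 15/16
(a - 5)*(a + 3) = a^2 - 2*a - 15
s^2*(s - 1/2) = s^3 - s^2/2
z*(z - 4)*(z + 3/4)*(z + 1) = z^4 - 9*z^3/4 - 25*z^2/4 - 3*z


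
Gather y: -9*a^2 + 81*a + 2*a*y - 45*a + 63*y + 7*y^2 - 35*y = -9*a^2 + 36*a + 7*y^2 + y*(2*a + 28)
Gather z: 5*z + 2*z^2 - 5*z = 2*z^2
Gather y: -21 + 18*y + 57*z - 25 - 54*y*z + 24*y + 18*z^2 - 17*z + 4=y*(42 - 54*z) + 18*z^2 + 40*z - 42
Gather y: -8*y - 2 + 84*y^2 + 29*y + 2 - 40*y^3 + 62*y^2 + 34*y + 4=-40*y^3 + 146*y^2 + 55*y + 4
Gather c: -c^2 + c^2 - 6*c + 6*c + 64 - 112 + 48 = 0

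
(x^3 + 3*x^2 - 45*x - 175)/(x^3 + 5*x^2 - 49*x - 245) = (x + 5)/(x + 7)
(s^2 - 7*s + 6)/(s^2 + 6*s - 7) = (s - 6)/(s + 7)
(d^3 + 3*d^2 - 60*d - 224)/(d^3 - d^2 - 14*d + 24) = (d^2 - d - 56)/(d^2 - 5*d + 6)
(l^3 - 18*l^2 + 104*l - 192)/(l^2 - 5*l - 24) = (l^2 - 10*l + 24)/(l + 3)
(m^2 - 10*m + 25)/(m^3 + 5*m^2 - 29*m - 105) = (m - 5)/(m^2 + 10*m + 21)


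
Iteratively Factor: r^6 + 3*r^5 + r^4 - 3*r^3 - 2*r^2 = (r + 2)*(r^5 + r^4 - r^3 - r^2) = (r + 1)*(r + 2)*(r^4 - r^2) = (r + 1)^2*(r + 2)*(r^3 - r^2) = r*(r + 1)^2*(r + 2)*(r^2 - r) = r*(r - 1)*(r + 1)^2*(r + 2)*(r)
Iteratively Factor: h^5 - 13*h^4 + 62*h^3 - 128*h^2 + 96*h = (h - 4)*(h^4 - 9*h^3 + 26*h^2 - 24*h) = h*(h - 4)*(h^3 - 9*h^2 + 26*h - 24) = h*(h - 4)*(h - 3)*(h^2 - 6*h + 8) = h*(h - 4)^2*(h - 3)*(h - 2)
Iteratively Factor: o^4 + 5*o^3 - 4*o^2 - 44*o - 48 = (o - 3)*(o^3 + 8*o^2 + 20*o + 16) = (o - 3)*(o + 2)*(o^2 + 6*o + 8) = (o - 3)*(o + 2)*(o + 4)*(o + 2)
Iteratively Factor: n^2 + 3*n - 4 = (n - 1)*(n + 4)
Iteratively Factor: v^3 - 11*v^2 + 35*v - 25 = (v - 1)*(v^2 - 10*v + 25) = (v - 5)*(v - 1)*(v - 5)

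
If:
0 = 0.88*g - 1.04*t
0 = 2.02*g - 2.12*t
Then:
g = 0.00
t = 0.00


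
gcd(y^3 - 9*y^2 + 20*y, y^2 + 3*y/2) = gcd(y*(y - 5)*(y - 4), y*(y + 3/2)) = y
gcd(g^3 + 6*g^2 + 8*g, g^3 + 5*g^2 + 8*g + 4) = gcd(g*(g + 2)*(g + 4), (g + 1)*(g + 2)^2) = g + 2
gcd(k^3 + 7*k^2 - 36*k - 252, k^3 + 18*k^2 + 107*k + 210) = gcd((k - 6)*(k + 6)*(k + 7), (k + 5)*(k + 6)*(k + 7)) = k^2 + 13*k + 42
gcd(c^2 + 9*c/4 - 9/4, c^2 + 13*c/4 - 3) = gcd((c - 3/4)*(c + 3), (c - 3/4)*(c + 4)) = c - 3/4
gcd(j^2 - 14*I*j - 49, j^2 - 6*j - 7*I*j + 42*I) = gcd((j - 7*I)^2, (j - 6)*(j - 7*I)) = j - 7*I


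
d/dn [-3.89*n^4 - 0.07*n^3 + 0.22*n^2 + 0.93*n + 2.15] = -15.56*n^3 - 0.21*n^2 + 0.44*n + 0.93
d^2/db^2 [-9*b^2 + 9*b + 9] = -18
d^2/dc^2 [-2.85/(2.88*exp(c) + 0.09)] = (0.73872 - 23.63904*exp(c))*exp(c)/(2.88*exp(c) + 0.09)^3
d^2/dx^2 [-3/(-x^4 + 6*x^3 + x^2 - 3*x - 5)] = 6*((-6*x^2 + 18*x + 1)*(x^4 - 6*x^3 - x^2 + 3*x + 5) + (4*x^3 - 18*x^2 - 2*x + 3)^2)/(x^4 - 6*x^3 - x^2 + 3*x + 5)^3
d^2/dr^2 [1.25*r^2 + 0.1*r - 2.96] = 2.50000000000000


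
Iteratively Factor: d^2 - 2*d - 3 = (d - 3)*(d + 1)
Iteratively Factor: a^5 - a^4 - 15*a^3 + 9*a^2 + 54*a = (a - 3)*(a^4 + 2*a^3 - 9*a^2 - 18*a) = (a - 3)*(a + 3)*(a^3 - a^2 - 6*a) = (a - 3)^2*(a + 3)*(a^2 + 2*a) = (a - 3)^2*(a + 2)*(a + 3)*(a)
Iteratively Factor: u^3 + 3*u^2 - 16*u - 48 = (u - 4)*(u^2 + 7*u + 12) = (u - 4)*(u + 3)*(u + 4)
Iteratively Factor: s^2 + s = (s + 1)*(s)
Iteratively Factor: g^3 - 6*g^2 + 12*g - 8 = (g - 2)*(g^2 - 4*g + 4) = (g - 2)^2*(g - 2)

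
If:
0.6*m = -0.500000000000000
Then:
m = -0.83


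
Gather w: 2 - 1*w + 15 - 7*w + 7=24 - 8*w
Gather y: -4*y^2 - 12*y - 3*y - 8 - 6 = -4*y^2 - 15*y - 14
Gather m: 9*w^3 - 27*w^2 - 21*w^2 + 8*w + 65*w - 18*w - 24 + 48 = 9*w^3 - 48*w^2 + 55*w + 24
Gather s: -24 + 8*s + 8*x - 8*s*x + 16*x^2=s*(8 - 8*x) + 16*x^2 + 8*x - 24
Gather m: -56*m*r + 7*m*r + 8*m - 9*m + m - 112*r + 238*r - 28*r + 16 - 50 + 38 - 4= -49*m*r + 98*r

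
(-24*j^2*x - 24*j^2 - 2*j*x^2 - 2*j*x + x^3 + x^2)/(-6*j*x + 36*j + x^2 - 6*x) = (4*j*x + 4*j + x^2 + x)/(x - 6)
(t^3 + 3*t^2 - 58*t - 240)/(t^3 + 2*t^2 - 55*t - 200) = (t + 6)/(t + 5)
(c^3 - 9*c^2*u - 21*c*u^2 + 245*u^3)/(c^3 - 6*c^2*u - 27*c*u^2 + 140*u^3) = (-c + 7*u)/(-c + 4*u)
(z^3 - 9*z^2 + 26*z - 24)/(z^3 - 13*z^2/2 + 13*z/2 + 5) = 2*(z^2 - 7*z + 12)/(2*z^2 - 9*z - 5)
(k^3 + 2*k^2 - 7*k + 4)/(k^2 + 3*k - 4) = k - 1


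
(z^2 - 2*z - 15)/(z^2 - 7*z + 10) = (z + 3)/(z - 2)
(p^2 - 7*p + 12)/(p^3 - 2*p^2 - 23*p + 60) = 1/(p + 5)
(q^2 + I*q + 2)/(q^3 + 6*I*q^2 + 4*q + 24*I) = (q - I)/(q^2 + 4*I*q + 12)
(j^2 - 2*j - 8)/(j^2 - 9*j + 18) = (j^2 - 2*j - 8)/(j^2 - 9*j + 18)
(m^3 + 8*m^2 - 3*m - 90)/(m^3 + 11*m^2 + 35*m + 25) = (m^2 + 3*m - 18)/(m^2 + 6*m + 5)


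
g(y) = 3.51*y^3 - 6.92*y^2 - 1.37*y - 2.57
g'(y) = 10.53*y^2 - 13.84*y - 1.37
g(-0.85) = -8.56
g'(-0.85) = 18.00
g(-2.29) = -77.87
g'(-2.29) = 85.54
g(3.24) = 39.73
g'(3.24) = 64.33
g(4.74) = 209.26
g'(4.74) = 169.61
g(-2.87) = -138.61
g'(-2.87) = 125.09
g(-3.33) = -204.35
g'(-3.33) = 161.48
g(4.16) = 124.67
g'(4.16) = 123.28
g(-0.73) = -6.62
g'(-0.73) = 14.34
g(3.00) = 25.81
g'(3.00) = 51.88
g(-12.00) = -7047.89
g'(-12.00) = 1681.03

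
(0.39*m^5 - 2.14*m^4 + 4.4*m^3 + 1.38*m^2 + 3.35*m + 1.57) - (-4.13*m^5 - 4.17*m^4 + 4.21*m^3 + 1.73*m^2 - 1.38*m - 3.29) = 4.52*m^5 + 2.03*m^4 + 0.19*m^3 - 0.35*m^2 + 4.73*m + 4.86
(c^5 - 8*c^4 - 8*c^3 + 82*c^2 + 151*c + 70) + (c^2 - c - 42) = c^5 - 8*c^4 - 8*c^3 + 83*c^2 + 150*c + 28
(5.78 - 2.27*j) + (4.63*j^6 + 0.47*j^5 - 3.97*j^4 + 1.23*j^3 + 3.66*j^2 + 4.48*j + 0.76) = 4.63*j^6 + 0.47*j^5 - 3.97*j^4 + 1.23*j^3 + 3.66*j^2 + 2.21*j + 6.54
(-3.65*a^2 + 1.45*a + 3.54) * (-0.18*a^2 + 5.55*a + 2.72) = 0.657*a^4 - 20.5185*a^3 - 2.5177*a^2 + 23.591*a + 9.6288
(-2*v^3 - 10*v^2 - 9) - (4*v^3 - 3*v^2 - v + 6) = -6*v^3 - 7*v^2 + v - 15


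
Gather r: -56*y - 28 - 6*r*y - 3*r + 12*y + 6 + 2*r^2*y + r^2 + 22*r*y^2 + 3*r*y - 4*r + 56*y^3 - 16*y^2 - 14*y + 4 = r^2*(2*y + 1) + r*(22*y^2 - 3*y - 7) + 56*y^3 - 16*y^2 - 58*y - 18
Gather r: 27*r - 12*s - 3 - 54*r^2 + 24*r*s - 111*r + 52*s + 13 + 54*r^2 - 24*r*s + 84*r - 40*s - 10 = 0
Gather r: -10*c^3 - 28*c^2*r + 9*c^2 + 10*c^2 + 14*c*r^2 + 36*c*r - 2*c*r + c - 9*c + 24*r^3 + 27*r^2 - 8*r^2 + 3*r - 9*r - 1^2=-10*c^3 + 19*c^2 - 8*c + 24*r^3 + r^2*(14*c + 19) + r*(-28*c^2 + 34*c - 6) - 1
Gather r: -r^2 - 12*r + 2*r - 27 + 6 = -r^2 - 10*r - 21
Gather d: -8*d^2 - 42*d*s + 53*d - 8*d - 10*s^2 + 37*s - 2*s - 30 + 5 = -8*d^2 + d*(45 - 42*s) - 10*s^2 + 35*s - 25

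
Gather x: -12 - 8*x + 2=-8*x - 10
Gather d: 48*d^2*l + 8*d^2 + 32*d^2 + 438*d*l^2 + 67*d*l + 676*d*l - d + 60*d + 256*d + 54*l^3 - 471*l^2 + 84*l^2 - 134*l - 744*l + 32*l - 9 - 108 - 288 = d^2*(48*l + 40) + d*(438*l^2 + 743*l + 315) + 54*l^3 - 387*l^2 - 846*l - 405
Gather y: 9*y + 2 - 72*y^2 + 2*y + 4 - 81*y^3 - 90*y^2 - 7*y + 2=-81*y^3 - 162*y^2 + 4*y + 8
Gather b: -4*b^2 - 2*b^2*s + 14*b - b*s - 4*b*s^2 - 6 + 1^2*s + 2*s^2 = b^2*(-2*s - 4) + b*(-4*s^2 - s + 14) + 2*s^2 + s - 6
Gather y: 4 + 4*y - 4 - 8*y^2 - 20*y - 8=-8*y^2 - 16*y - 8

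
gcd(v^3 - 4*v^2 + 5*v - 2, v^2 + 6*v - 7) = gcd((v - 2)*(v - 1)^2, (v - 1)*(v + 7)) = v - 1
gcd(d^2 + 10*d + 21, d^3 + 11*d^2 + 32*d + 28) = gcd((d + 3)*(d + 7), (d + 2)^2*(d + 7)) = d + 7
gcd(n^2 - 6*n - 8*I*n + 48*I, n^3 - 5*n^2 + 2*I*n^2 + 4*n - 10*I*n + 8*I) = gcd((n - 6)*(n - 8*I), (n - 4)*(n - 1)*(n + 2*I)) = 1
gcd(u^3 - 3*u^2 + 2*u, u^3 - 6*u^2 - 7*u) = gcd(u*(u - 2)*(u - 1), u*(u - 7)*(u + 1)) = u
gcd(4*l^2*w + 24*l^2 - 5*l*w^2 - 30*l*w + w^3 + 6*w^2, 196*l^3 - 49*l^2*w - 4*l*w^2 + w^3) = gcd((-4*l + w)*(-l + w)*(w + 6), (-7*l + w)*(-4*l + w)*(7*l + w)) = -4*l + w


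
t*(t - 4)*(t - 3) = t^3 - 7*t^2 + 12*t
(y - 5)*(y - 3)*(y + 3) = y^3 - 5*y^2 - 9*y + 45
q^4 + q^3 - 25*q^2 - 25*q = q*(q - 5)*(q + 1)*(q + 5)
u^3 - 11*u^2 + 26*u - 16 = (u - 8)*(u - 2)*(u - 1)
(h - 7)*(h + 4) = h^2 - 3*h - 28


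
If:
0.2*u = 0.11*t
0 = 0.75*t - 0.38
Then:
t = 0.51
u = 0.28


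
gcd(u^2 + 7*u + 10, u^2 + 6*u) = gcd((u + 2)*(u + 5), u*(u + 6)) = 1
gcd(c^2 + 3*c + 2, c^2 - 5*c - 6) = c + 1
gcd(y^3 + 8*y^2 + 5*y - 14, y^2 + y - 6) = 1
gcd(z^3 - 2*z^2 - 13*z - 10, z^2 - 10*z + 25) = z - 5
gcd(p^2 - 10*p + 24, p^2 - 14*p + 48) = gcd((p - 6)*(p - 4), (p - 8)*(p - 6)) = p - 6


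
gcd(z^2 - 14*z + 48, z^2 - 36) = z - 6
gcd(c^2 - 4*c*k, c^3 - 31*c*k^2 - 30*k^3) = 1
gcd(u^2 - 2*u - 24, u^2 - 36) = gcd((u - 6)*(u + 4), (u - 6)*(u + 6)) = u - 6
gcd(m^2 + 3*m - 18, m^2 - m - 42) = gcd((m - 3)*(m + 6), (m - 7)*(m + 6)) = m + 6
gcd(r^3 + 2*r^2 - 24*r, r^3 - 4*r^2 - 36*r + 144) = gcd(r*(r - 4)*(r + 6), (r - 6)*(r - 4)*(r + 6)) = r^2 + 2*r - 24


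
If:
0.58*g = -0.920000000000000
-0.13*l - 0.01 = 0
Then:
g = -1.59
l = -0.08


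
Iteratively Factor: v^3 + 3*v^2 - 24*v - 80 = (v + 4)*(v^2 - v - 20) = (v - 5)*(v + 4)*(v + 4)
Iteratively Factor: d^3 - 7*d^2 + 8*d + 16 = (d - 4)*(d^2 - 3*d - 4) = (d - 4)^2*(d + 1)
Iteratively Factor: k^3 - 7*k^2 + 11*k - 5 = (k - 1)*(k^2 - 6*k + 5) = (k - 1)^2*(k - 5)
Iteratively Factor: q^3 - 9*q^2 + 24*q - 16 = (q - 1)*(q^2 - 8*q + 16) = (q - 4)*(q - 1)*(q - 4)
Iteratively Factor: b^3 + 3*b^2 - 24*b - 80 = (b + 4)*(b^2 - b - 20) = (b + 4)^2*(b - 5)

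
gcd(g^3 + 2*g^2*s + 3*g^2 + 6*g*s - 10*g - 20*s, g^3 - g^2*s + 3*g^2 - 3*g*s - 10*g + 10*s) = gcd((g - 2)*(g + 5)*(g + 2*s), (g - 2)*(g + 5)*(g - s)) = g^2 + 3*g - 10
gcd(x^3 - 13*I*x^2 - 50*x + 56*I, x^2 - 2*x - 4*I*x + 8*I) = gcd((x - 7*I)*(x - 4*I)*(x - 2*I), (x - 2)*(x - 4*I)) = x - 4*I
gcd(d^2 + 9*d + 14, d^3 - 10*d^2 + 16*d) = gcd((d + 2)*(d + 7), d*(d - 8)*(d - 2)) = 1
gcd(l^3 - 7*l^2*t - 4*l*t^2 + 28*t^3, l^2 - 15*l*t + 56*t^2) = -l + 7*t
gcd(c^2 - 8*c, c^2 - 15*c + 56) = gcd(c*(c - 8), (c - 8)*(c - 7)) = c - 8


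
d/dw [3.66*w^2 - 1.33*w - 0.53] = 7.32*w - 1.33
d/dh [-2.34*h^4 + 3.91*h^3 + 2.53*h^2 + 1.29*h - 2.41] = -9.36*h^3 + 11.73*h^2 + 5.06*h + 1.29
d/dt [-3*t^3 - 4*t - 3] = -9*t^2 - 4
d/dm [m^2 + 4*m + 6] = 2*m + 4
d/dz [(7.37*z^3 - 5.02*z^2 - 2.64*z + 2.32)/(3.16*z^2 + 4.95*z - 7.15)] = (23.2892*z^4 + 72.963*z^3 - 174.5931*z^2 + 57.1236*z + 7.392)/(9.9856*z^4 + 31.284*z^3 - 20.6855*z^2 - 70.785*z + 51.1225)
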